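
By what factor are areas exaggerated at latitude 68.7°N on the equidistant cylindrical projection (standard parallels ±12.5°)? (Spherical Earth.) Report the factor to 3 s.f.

In the equirectangular projection with standard parallel φ₀ = 12.5° (x = Rλ cos φ₀, y = Rφ), meridians are true-scale (h = 1) and the parallel scale is k = cos φ₀ / cos φ.
Areal scale = h·k = 1 × cos φ₀ / cos φ; at 68.7°, h = 1.000, k = 2.688, so h·k = 2.688.

2.69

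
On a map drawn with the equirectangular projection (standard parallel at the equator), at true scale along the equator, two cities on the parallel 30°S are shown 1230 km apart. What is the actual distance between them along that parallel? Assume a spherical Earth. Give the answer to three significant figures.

Plate carrée maps x = Rλ, y = Rφ. The meridian scale is h = 1 and the parallel scale is k = 1/cos φ = sec φ.
Along the parallel at 30°, map distances are exaggerated by k = sec 30° = 1.155.
True distance = 1230 / 1.155 = 1230 × cos 30° ≈ 1070 km.

1070 km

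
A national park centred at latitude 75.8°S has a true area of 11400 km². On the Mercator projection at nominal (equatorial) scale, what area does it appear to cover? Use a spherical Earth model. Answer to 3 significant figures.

Mercator is conformal, so the point scale is isotropic: h = k = sec φ = 1/cos φ.
Areal scale = k² = sec²φ = 1/cos²(75.8°) = 1/0.2453² = 16.62.
Apparent area = 11400 × 16.62 ≈ 189000 km².

189000 km²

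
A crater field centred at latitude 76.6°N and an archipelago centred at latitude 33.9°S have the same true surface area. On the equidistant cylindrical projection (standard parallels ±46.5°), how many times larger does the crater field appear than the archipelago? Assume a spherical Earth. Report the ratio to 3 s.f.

3.58

The equidistant cylindrical projection with φ₀ = 46.5° has h = 1 (meridians true) and k = cos φ₀ / cos φ along parallels.
Areal scale at 76.6°: h·k = 1.000 × 2.970 = 2.970.
Areal scale at 33.9°: h·k = 1.000 × 0.8293 = 0.8293.
Ratio = 2.970/0.8293 ≈ 3.58.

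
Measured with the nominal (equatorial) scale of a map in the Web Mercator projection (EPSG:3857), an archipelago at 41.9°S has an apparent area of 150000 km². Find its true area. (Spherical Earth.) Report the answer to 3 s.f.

83100 km²

For Mercator, h = k = sec φ (a conformal cylindrical projection has a single point scale, 1/cos φ).
Areal scale = k² = sec²φ = 1/cos²(41.9°) = 1/0.7443² = 1.805.
True area = apparent / (areal scale) = 150000 / 1.805 ≈ 83100 km².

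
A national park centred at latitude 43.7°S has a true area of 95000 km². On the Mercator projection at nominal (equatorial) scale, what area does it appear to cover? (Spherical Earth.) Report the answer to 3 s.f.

For Mercator, h = k = sec φ (a conformal cylindrical projection has a single point scale, 1/cos φ).
Areal scale = k² = sec²φ = 1/cos²(43.7°) = 1/0.7230² = 1.913.
Apparent area = 95000 × 1.913 ≈ 182000 km².

182000 km²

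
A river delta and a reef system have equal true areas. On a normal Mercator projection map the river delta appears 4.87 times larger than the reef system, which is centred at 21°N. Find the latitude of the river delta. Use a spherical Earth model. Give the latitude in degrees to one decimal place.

65.0°

For equal true areas on Mercator, apparent areas scale as sec²φ, so the ratio is cos²φ₂ / cos²φ₁.
cos²φ₂ / cos²φ₁ = 4.87  ⇒  cos φ₁ = cos 21° / √4.87 = 0.9336/2.207 = 0.4230.
φ₁ = arccos(0.4230) ≈ 65.0°.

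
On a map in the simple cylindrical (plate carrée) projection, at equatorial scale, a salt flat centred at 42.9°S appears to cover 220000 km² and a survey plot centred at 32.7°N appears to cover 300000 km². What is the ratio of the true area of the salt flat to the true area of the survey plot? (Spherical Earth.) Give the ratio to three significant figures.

Plate carrée has h = 1 and k = sec φ, giving areal scale sec φ; true area = (apparent area) · cos φ.
True area of salt flat: 220000 × cos(42.9°) = 220000 × 0.7325 = 161200 km².
True area of survey plot: 300000 × cos(32.7°) = 300000 × 0.8415 = 252500 km².
Ratio = 161200 / 252500 ≈ 0.638.

0.638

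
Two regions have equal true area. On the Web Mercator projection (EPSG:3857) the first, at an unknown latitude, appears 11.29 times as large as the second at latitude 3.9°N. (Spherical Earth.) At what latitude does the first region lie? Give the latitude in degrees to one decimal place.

72.7°

For equal true areas on Mercator, apparent areas scale as sec²φ, so the ratio is cos²φ₂ / cos²φ₁.
cos²φ₂ / cos²φ₁ = 11.29  ⇒  cos φ₁ = cos 3.9° / √11.29 = 0.9977/3.360 = 0.2969.
φ₁ = arccos(0.2969) ≈ 72.7°.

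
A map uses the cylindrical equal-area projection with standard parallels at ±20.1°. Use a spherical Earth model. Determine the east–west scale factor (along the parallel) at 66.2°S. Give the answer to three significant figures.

2.33

For cylindrical equal-area with standard parallel φ₀, h = cos φ / cos φ₀ and k = cos φ₀ / cos φ, so h·k = 1.
k = cos 20.1° / cos 66.2° = 0.9391/0.4035 = 2.327.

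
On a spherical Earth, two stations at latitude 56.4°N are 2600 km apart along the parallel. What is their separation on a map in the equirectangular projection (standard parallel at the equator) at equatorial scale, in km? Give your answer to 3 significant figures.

4700 km

In the plate carrée (x = Rλ, y = Rφ), meridians are true-scale (h = 1) and parallels are stretched by k = sec φ.
Along the parallel, k = sec 56.4° = 1/0.5534 = 1.807.
Map distance = 2600 × 1.807 ≈ 4700 km.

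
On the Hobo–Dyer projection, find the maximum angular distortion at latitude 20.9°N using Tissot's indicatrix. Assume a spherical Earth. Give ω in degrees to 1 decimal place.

The Hobo–Dyer projection is cylindrical equal-area with φ₀ = 37.5°. A cylindrical equal-area projection with standard parallel φ₀ has meridian scale h = cos φ / cos φ₀ and parallel scale k = cos φ₀ / cos φ (so areas are preserved, h·k = 1).
At 20.9°: h = 1.178, k = 0.8492; principal scales a = 1.178, b = 0.8492.
sin(ω/2) = (a − b)/(a + b) = 0.3283/2.027 = 0.1620, so ω = 2 arcsin(0.1620) ≈ 18.6°.

18.6°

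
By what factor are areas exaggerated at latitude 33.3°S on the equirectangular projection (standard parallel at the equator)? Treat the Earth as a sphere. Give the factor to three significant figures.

1.20

In the plate carrée (x = Rλ, y = Rφ), meridians are true-scale (h = 1) and parallels are stretched by k = sec φ.
Areal scale = h·k = 1 × sec φ; at 33.3°, h = 1.000, k = 1.196, so h·k = 1.196.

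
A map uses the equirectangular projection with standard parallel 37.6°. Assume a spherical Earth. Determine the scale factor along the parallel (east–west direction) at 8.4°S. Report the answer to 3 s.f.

In the equirectangular projection with standard parallel φ₀ = 37.6° (x = Rλ cos φ₀, y = Rφ), meridians are true-scale (h = 1) and the parallel scale is k = cos φ₀ / cos φ.
k = cos 37.6° / cos 8.4° = 0.7923/0.9893 = 0.8009.

0.801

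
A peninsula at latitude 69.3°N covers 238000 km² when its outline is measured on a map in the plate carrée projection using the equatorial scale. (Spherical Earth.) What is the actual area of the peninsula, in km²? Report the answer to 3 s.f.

84100 km²

Plate carrée maps x = Rλ, y = Rφ. The meridian scale is h = 1 and the parallel scale is k = 1/cos φ = sec φ.
Areal scale = h·k = 1 × sec φ; at 69.3°, h = 1.000, k = 2.829, so h·k = 2.829.
True area = apparent / (areal scale) = 238000 / 2.829 ≈ 84100 km².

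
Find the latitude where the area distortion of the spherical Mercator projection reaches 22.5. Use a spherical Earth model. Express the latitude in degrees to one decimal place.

77.8°

Mercator areal scale is sec²φ.
sec²φ = 22.5  ⇒  cos²φ = 0.04444  ⇒  cos φ = 0.2108.
φ = arccos(0.2108) ≈ 77.8°.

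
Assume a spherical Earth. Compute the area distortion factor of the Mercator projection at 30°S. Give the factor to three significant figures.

1.33

The Mercator projection is conformal; its linear scale factor is the same in every direction and equals sec φ = 1/cos φ.
Areal scale = k² = sec²φ = 1/cos²(30°) = 1/0.8660² = 1.333.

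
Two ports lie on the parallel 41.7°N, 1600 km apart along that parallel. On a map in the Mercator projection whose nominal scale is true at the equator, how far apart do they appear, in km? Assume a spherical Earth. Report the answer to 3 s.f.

The Mercator projection is conformal; its linear scale factor is the same in every direction and equals sec φ = 1/cos φ.
Along the parallel, k = sec 41.7° = 1/0.7466 = 1.339.
Map distance = 1600 × 1.339 ≈ 2140 km.

2140 km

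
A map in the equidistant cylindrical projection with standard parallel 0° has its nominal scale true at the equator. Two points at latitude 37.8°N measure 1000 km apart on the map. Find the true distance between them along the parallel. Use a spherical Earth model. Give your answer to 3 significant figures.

790 km

Plate carrée maps x = Rλ, y = Rφ. The meridian scale is h = 1 and the parallel scale is k = 1/cos φ = sec φ.
Along the parallel at 37.8°, map distances are exaggerated by k = sec 37.8° = 1.266.
True distance = 1000 / 1.266 = 1000 × cos 37.8° ≈ 790 km.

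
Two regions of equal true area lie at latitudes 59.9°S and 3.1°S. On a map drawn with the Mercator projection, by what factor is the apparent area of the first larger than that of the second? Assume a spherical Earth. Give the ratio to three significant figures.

3.96

On Mercator, area is exaggerated by sec²φ = 1/cos²φ.
At 59.9°: sec²(59.9°) = 1/0.5015² = 3.976.
At 3.1°: sec²(3.1°) = 1/0.9985² = 1.003.
Ratio = 3.976/1.003 = cos²(3.1°)/cos²(59.9°) ≈ 3.96.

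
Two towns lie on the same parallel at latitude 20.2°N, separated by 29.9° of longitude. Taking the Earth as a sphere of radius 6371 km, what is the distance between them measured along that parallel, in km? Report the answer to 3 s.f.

3120 km

Arc length along a parallel = R cos φ · Δλ (with Δλ in radians).
= 6371 × cos 20.2° × (29.9° × π/180) = 6371 × 0.9385 × 0.5219 ≈ 3120 km.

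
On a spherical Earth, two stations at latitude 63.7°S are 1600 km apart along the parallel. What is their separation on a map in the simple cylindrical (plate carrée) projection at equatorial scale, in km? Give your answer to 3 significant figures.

In the plate carrée (x = Rλ, y = Rφ), meridians are true-scale (h = 1) and parallels are stretched by k = sec φ.
Along the parallel, k = sec 63.7° = 1/0.4431 = 2.257.
Map distance = 1600 × 2.257 ≈ 3610 km.

3610 km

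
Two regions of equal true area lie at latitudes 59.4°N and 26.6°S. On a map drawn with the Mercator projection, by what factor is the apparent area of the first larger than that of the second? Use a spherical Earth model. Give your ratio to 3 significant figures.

Mercator is conformal with k = sec φ, so areal scale = k² = sec²φ.
At 59.4°: sec²(59.4°) = 1/0.5090² = 3.859.
At 26.6°: sec²(26.6°) = 1/0.8942² = 1.251.
Ratio = 3.859/1.251 = cos²(26.6°)/cos²(59.4°) ≈ 3.09.

3.09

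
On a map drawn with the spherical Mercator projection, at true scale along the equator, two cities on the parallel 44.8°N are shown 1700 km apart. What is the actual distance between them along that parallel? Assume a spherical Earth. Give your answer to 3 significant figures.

Mercator is conformal, so the point scale is isotropic: h = k = sec φ = 1/cos φ.
Along the parallel at 44.8°, map distances are exaggerated by k = sec 44.8° = 1.409.
True distance = 1700 / 1.409 = 1700 × cos 44.8° ≈ 1210 km.

1210 km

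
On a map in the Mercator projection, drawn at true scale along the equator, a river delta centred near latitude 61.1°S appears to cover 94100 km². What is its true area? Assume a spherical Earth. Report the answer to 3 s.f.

22000 km²

For Mercator, h = k = sec φ (a conformal cylindrical projection has a single point scale, 1/cos φ).
Areal scale = k² = sec²φ = 1/cos²(61.1°) = 1/0.4833² = 4.282.
True area = apparent / (areal scale) = 94100 / 4.282 ≈ 22000 km².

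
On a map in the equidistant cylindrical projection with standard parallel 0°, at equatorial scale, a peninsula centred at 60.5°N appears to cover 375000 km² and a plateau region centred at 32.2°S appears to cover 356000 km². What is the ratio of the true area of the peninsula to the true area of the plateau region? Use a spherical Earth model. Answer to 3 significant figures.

0.613

On the plate carrée, areal scale = h·k = 1 × sec φ, so true area = apparent × cos φ.
True area of peninsula: 375000 × cos(60.5°) = 375000 × 0.4924 = 184700 km².
True area of plateau region: 356000 × cos(32.2°) = 356000 × 0.8462 = 301200 km².
Ratio = 184700 / 301200 ≈ 0.613.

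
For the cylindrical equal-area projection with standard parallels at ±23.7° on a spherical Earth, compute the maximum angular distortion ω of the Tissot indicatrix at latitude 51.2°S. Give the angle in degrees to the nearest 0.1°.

A cylindrical equal-area projection with standard parallel φ₀ has meridian scale h = cos φ / cos φ₀ and parallel scale k = cos φ₀ / cos φ (so areas are preserved, h·k = 1).
At 51.2°: h = 0.6843, k = 1.461; principal scales a = 1.461, b = 0.6843.
sin(ω/2) = (a − b)/(a + b) = 0.7770/2.146 = 0.3621, so ω = 2 arcsin(0.3621) ≈ 42.5°.

42.5°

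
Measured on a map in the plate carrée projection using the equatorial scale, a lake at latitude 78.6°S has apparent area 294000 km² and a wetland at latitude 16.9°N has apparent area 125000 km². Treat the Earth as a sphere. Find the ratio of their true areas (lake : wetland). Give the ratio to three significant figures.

0.486

On the plate carrée, areal scale = h·k = 1 × sec φ, so true area = apparent × cos φ.
True area of lake: 294000 × cos(78.6°) = 294000 × 0.1977 = 58110 km².
True area of wetland: 125000 × cos(16.9°) = 125000 × 0.9568 = 119600 km².
Ratio = 58110 / 119600 ≈ 0.486.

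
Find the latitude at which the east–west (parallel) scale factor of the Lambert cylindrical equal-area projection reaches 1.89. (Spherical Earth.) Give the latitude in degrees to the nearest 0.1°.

58.1°

The Lambert cylindrical equal-area projection is the cylindrical equal-area projection with its standard parallel at the equator (φ₀ = 0). For cylindrical equal-area with standard parallel φ₀, h = cos φ / cos φ₀ and k = cos φ₀ / cos φ, so h·k = 1.
k = cos φ₀ / cos φ = 1.89  ⇒  cos φ = cos 0° / 1.89 = 0.5291.
φ = arccos(0.5291) ≈ 58.1°.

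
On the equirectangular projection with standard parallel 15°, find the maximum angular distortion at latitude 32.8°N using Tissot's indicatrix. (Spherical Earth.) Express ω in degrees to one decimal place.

8.0°

The equidistant cylindrical projection with φ₀ = 15° has h = 1 (meridians true) and k = cos φ₀ / cos φ along parallels.
At 32.8°: h = 1.000, k = 1.149; principal scales a = 1.149, b = 1.000.
sin(ω/2) = (a − b)/(a + b) = 0.1491/2.149 = 0.06939, so ω = 2 arcsin(0.06939) ≈ 8.0°.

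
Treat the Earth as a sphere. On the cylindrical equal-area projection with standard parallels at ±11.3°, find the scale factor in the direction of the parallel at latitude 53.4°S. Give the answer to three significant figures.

1.64

For cylindrical equal-area with standard parallel φ₀, h = cos φ / cos φ₀ and k = cos φ₀ / cos φ, so h·k = 1.
k = cos 11.3° / cos 53.4° = 0.9806/0.5962 = 1.645.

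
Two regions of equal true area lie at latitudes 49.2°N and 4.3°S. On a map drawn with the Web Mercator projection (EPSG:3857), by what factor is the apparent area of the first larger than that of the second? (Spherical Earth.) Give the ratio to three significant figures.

Mercator is conformal with k = sec φ, so areal scale = k² = sec²φ.
At 49.2°: sec²(49.2°) = 1/0.6534² = 2.342.
At 4.3°: sec²(4.3°) = 1/0.9972² = 1.006.
Ratio = 2.342/1.006 = cos²(4.3°)/cos²(49.2°) ≈ 2.33.

2.33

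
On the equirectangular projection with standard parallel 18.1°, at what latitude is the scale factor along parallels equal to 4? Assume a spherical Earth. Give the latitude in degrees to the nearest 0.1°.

The equidistant cylindrical projection with φ₀ = 18.1° has h = 1 (meridians true) and k = cos φ₀ / cos φ along parallels.
k = cos φ₀ / cos φ = 4  ⇒  cos φ = cos 18.1° / 4 = 0.2376.
φ = arccos(0.2376) ≈ 76.3°.

76.3°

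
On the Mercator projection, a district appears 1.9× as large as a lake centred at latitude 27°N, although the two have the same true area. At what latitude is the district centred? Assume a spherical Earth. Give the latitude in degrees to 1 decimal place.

49.7°

On Mercator, (apparent₁)/(apparent₂) = sec²φ₁ / sec²φ₂ when true areas are equal.
cos²φ₂ / cos²φ₁ = 1.9  ⇒  cos φ₁ = cos 27° / √1.9 = 0.8910/1.378 = 0.6464.
φ₁ = arccos(0.6464) ≈ 49.7°.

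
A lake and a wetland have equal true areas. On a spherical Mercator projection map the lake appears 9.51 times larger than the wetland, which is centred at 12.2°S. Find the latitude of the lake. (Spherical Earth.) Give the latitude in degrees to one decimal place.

71.5°

Mercator areal scale is sec²φ, so apparent-area ratio = sec²φ₁ / sec²φ₂ = cos²φ₂ / cos²φ₁.
cos²φ₂ / cos²φ₁ = 9.51  ⇒  cos φ₁ = cos 12.2° / √9.51 = 0.9774/3.084 = 0.3169.
φ₁ = arccos(0.3169) ≈ 71.5°.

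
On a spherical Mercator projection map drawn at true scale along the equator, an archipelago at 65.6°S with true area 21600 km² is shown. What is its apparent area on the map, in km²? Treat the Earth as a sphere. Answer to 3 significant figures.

127000 km²

Mercator is conformal, so the point scale is isotropic: h = k = sec φ = 1/cos φ.
Areal scale = k² = sec²φ = 1/cos²(65.6°) = 1/0.4131² = 5.860.
Apparent area = 21600 × 5.860 ≈ 127000 km².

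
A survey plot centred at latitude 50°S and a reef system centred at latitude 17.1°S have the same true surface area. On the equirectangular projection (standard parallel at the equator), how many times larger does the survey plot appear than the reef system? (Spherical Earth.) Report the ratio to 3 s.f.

1.49

For the equirectangular projection with φ₀ = 0 (plate carrée), h = 1 along meridians and k = sec φ along parallels.
Areal scale at 50°: h·k = 1.000 × 1.556 = 1.556.
Areal scale at 17.1°: h·k = 1.000 × 1.046 = 1.046.
Ratio = 1.556/1.046 ≈ 1.49.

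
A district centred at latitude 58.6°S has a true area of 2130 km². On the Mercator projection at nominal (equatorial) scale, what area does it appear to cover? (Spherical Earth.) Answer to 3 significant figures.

Mercator is conformal, so the point scale is isotropic: h = k = sec φ = 1/cos φ.
Areal scale = k² = sec²φ = 1/cos²(58.6°) = 1/0.5210² = 3.684.
Apparent area = 2130 × 3.684 ≈ 7850 km².

7850 km²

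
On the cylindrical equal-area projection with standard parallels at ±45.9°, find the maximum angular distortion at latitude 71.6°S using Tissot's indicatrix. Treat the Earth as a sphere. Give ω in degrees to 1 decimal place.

82.4°

A cylindrical equal-area projection with standard parallel φ₀ has meridian scale h = cos φ / cos φ₀ and parallel scale k = cos φ₀ / cos φ (so areas are preserved, h·k = 1).
At 71.6°: h = 0.4536, k = 2.205; principal scales a = 2.205, b = 0.4536.
sin(ω/2) = (a − b)/(a + b) = 1.751/2.658 = 0.6587, so ω = 2 arcsin(0.6587) ≈ 82.4°.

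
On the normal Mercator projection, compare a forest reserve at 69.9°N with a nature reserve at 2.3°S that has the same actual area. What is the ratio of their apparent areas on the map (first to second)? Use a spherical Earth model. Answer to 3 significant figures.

8.45

Mercator areal scale is sec²φ.
At 69.9°: sec²(69.9°) = 1/0.3437² = 8.467.
At 2.3°: sec²(2.3°) = 1/0.9992² = 1.002.
Ratio = 8.467/1.002 = cos²(2.3°)/cos²(69.9°) ≈ 8.45.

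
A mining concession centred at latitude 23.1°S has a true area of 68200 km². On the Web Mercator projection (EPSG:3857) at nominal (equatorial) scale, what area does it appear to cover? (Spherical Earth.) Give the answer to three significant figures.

Mercator is conformal, so the point scale is isotropic: h = k = sec φ = 1/cos φ.
Areal scale = k² = sec²φ = 1/cos²(23.1°) = 1/0.9198² = 1.182.
Apparent area = 68200 × 1.182 ≈ 80600 km².

80600 km²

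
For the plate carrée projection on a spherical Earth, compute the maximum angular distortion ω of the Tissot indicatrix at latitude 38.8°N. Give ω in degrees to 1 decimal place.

14.2°

For the equirectangular projection with φ₀ = 0 (plate carrée), h = 1 along meridians and k = sec φ along parallels.
At 38.8°: h = 1.000, k = 1.283; principal scales a = 1.283, b = 1.000.
sin(ω/2) = (a − b)/(a + b) = 0.2831/2.283 = 0.1240, so ω = 2 arcsin(0.1240) ≈ 14.2°.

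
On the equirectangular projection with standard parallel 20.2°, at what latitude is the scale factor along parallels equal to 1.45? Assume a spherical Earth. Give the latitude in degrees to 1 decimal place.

49.7°

The equidistant cylindrical projection with φ₀ = 20.2° has h = 1 (meridians true) and k = cos φ₀ / cos φ along parallels.
k = cos φ₀ / cos φ = 1.45  ⇒  cos φ = cos 20.2° / 1.45 = 0.6472.
φ = arccos(0.6472) ≈ 49.7°.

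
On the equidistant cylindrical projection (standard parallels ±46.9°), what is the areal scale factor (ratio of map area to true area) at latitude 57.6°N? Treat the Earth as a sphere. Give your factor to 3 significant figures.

The equidistant cylindrical projection with φ₀ = 46.9° has h = 1 (meridians true) and k = cos φ₀ / cos φ along parallels.
Areal scale = h·k = 1 × cos φ₀ / cos φ; at 57.6°, h = 1.000, k = 1.275, so h·k = 1.275.

1.28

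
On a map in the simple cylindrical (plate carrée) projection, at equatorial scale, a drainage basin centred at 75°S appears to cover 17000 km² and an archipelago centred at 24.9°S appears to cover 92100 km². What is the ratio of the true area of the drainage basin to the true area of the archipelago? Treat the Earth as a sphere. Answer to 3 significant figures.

0.0527

Plate carrée has h = 1 and k = sec φ, giving areal scale sec φ; true area = (apparent area) · cos φ.
True area of drainage basin: 17000 × cos(75°) = 17000 × 0.2588 = 4400 km².
True area of archipelago: 92100 × cos(24.9°) = 92100 × 0.9070 = 83540 km².
Ratio = 4400 / 83540 ≈ 0.0527.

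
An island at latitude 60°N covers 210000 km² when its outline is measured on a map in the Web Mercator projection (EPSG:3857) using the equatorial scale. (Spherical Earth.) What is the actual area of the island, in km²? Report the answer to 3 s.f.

For Mercator, h = k = sec φ (a conformal cylindrical projection has a single point scale, 1/cos φ).
Areal scale = k² = sec²φ = 1/cos²(60°) = 1/0.5000² = 4.000.
True area = apparent / (areal scale) = 210000 / 4.000 ≈ 52500 km².

52500 km²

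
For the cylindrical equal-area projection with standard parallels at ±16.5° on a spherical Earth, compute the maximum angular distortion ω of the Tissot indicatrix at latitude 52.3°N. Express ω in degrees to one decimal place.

49.9°

Cylindrical equal-area (φ₀ = 16.5°): h = cos φ / cos 16.5° along meridians, k = cos 16.5° / cos φ along parallels; h·k = 1.
At 52.3°: h = 0.6378, k = 1.568; principal scales a = 1.568, b = 0.6378.
sin(ω/2) = (a − b)/(a + b) = 0.9301/2.206 = 0.4217, so ω = 2 arcsin(0.4217) ≈ 49.9°.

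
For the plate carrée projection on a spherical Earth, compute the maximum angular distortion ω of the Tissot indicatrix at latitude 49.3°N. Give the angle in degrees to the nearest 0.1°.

For the equirectangular projection with φ₀ = 0 (plate carrée), h = 1 along meridians and k = sec φ along parallels.
At 49.3°: h = 1.000, k = 1.534; principal scales a = 1.534, b = 1.000.
sin(ω/2) = (a − b)/(a + b) = 0.5335/2.534 = 0.2106, so ω = 2 arcsin(0.2106) ≈ 24.3°.

24.3°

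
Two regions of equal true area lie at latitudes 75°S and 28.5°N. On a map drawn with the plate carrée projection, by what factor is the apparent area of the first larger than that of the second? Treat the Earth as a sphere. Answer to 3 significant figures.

3.40

For the equirectangular projection with φ₀ = 0 (plate carrée), h = 1 along meridians and k = sec φ along parallels.
Areal scale at 75°: h·k = 1.000 × 3.864 = 3.864.
Areal scale at 28.5°: h·k = 1.000 × 1.138 = 1.138.
Ratio = 3.864/1.138 ≈ 3.40.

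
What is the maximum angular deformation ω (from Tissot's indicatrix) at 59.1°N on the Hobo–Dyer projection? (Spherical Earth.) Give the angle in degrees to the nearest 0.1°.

The Hobo–Dyer projection is cylindrical equal-area with φ₀ = 37.5°. Cylindrical equal-area (φ₀ = 37.5°): h = cos φ / cos 37.5° along meridians, k = cos 37.5° / cos φ along parallels; h·k = 1.
At 59.1°: h = 0.6473, k = 1.545; principal scales a = 1.545, b = 0.6473.
sin(ω/2) = (a − b)/(a + b) = 0.8976/2.192 = 0.4094, so ω = 2 arcsin(0.4094) ≈ 48.3°.

48.3°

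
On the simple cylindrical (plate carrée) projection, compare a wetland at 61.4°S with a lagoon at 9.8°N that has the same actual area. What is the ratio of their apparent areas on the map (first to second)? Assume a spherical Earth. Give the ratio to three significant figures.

2.06

In the plate carrée (x = Rλ, y = Rφ), meridians are true-scale (h = 1) and parallels are stretched by k = sec φ.
Areal scale at 61.4°: h·k = 1.000 × 2.089 = 2.089.
Areal scale at 9.8°: h·k = 1.000 × 1.015 = 1.015.
Ratio = 2.089/1.015 ≈ 2.06.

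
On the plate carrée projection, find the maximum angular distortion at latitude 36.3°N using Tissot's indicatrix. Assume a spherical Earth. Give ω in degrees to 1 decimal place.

12.3°

In the plate carrée (x = Rλ, y = Rφ), meridians are true-scale (h = 1) and parallels are stretched by k = sec φ.
At 36.3°: h = 1.000, k = 1.241; principal scales a = 1.241, b = 1.000.
sin(ω/2) = (a − b)/(a + b) = 0.2408/2.241 = 0.1075, so ω = 2 arcsin(0.1075) ≈ 12.3°.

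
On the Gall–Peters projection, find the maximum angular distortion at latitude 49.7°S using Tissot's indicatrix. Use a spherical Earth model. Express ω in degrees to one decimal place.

The Gall–Peters projection is cylindrical equal-area with φ₀ = 45°. For cylindrical equal-area with standard parallel φ₀, h = cos φ / cos φ₀ and k = cos φ₀ / cos φ, so h·k = 1.
At 49.7°: h = 0.9147, k = 1.093; principal scales a = 1.093, b = 0.9147.
sin(ω/2) = (a − b)/(a + b) = 0.1786/2.008 = 0.08892, so ω = 2 arcsin(0.08892) ≈ 10.2°.

10.2°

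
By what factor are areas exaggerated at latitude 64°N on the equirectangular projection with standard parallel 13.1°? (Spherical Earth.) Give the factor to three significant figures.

2.22

With standard parallel φ₀ = 13.1°, the equirectangular projection gives x = Rλ cos φ₀, y = Rφ, so h = 1 and k = cos 13.1° / cos φ.
Areal scale = h·k = 1 × cos φ₀ / cos φ; at 64°, h = 1.000, k = 2.222, so h·k = 2.222.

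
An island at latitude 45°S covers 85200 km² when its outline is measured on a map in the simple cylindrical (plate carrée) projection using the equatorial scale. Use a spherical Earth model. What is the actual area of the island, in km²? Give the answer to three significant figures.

Plate carrée maps x = Rλ, y = Rφ. The meridian scale is h = 1 and the parallel scale is k = 1/cos φ = sec φ.
Areal scale = h·k = 1 × sec φ; at 45°, h = 1.000, k = 1.414, so h·k = 1.414.
True area = apparent / (areal scale) = 85200 / 1.414 ≈ 60200 km².

60200 km²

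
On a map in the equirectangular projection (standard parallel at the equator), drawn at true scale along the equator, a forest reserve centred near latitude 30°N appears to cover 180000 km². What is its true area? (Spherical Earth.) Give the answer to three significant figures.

156000 km²

Plate carrée maps x = Rλ, y = Rφ. The meridian scale is h = 1 and the parallel scale is k = 1/cos φ = sec φ.
Areal scale = h·k = 1 × sec φ; at 30°, h = 1.000, k = 1.155, so h·k = 1.155.
True area = apparent / (areal scale) = 180000 / 1.155 ≈ 156000 km².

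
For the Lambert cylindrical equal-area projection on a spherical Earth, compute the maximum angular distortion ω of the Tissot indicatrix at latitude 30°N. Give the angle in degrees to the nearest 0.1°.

16.4°

The Lambert cylindrical equal-area projection is the cylindrical equal-area projection with its standard parallel at the equator (φ₀ = 0). For cylindrical equal-area with standard parallel φ₀, h = cos φ / cos φ₀ and k = cos φ₀ / cos φ, so h·k = 1.
At 30°: h = 0.8660, k = 1.155; principal scales a = 1.155, b = 0.8660.
sin(ω/2) = (a − b)/(a + b) = 0.2887/2.021 = 0.1429, so ω = 2 arcsin(0.1429) ≈ 16.4°.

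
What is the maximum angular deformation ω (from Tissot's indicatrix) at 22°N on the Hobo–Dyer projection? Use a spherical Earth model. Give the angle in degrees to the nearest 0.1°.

The Hobo–Dyer projection is cylindrical equal-area with φ₀ = 37.5°. A cylindrical equal-area projection with standard parallel φ₀ has meridian scale h = cos φ / cos φ₀ and parallel scale k = cos φ₀ / cos φ (so areas are preserved, h·k = 1).
At 22°: h = 1.169, k = 0.8557; principal scales a = 1.169, b = 0.8557.
sin(ω/2) = (a − b)/(a + b) = 0.3130/2.024 = 0.1546, so ω = 2 arcsin(0.1546) ≈ 17.8°.

17.8°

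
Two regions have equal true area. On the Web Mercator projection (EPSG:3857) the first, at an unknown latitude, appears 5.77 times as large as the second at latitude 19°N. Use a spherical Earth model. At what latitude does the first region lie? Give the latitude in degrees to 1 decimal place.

On Mercator, (apparent₁)/(apparent₂) = sec²φ₁ / sec²φ₂ when true areas are equal.
cos²φ₂ / cos²φ₁ = 5.77  ⇒  cos φ₁ = cos 19° / √5.77 = 0.9455/2.402 = 0.3936.
φ₁ = arccos(0.3936) ≈ 66.8°.

66.8°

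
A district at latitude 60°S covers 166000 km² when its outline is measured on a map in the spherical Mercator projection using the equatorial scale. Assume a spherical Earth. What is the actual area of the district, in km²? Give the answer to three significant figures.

The Mercator projection is conformal; its linear scale factor is the same in every direction and equals sec φ = 1/cos φ.
Areal scale = k² = sec²φ = 1/cos²(60°) = 1/0.5000² = 4.000.
True area = apparent / (areal scale) = 166000 / 4.000 ≈ 41500 km².

41500 km²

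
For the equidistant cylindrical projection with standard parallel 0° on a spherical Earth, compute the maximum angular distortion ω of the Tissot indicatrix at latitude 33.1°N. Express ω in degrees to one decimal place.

For the equirectangular projection with φ₀ = 0 (plate carrée), h = 1 along meridians and k = sec φ along parallels.
At 33.1°: h = 1.000, k = 1.194; principal scales a = 1.194, b = 1.000.
sin(ω/2) = (a − b)/(a + b) = 0.1937/2.194 = 0.08831, so ω = 2 arcsin(0.08831) ≈ 10.1°.

10.1°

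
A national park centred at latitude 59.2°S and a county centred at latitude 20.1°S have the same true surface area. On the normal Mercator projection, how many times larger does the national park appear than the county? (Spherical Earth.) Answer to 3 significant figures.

Mercator is conformal with k = sec φ, so areal scale = k² = sec²φ.
At 59.2°: sec²(59.2°) = 1/0.5120² = 3.814.
At 20.1°: sec²(20.1°) = 1/0.9391² = 1.134.
Ratio = 3.814/1.134 = cos²(20.1°)/cos²(59.2°) ≈ 3.36.

3.36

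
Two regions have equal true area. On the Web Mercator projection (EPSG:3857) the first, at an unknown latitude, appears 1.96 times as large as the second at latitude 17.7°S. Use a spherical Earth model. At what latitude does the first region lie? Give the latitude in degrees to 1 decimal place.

47.1°

On Mercator, (apparent₁)/(apparent₂) = sec²φ₁ / sec²φ₂ when true areas are equal.
cos²φ₂ / cos²φ₁ = 1.96  ⇒  cos φ₁ = cos 17.7° / √1.96 = 0.9527/1.400 = 0.6805.
φ₁ = arccos(0.6805) ≈ 47.1°.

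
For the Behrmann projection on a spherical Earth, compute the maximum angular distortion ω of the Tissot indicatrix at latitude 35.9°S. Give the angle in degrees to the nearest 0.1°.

Behrmann is a cylindrical equal-area projection with standard parallels at ±30°. For cylindrical equal-area with standard parallel φ₀, h = cos φ / cos φ₀ and k = cos φ₀ / cos φ, so h·k = 1.
At 35.9°: h = 0.9354, k = 1.069; principal scales a = 1.069, b = 0.9354.
sin(ω/2) = (a − b)/(a + b) = 0.1338/2.004 = 0.06673, so ω = 2 arcsin(0.06673) ≈ 7.7°.

7.7°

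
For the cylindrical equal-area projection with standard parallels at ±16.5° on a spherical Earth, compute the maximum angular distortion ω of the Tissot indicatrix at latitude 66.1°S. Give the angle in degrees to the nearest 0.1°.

For cylindrical equal-area with standard parallel φ₀, h = cos φ / cos φ₀ and k = cos φ₀ / cos φ, so h·k = 1.
At 66.1°: h = 0.4225, k = 2.367; principal scales a = 2.367, b = 0.4225.
sin(ω/2) = (a − b)/(a + b) = 1.944/2.789 = 0.6970, so ω = 2 arcsin(0.6970) ≈ 88.4°.

88.4°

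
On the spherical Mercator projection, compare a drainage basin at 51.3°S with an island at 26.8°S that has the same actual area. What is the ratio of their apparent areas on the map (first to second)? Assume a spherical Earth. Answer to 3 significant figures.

Mercator areal scale is sec²φ.
At 51.3°: sec²(51.3°) = 1/0.6252² = 2.558.
At 26.8°: sec²(26.8°) = 1/0.8926² = 1.255.
Ratio = 2.558/1.255 = cos²(26.8°)/cos²(51.3°) ≈ 2.04.

2.04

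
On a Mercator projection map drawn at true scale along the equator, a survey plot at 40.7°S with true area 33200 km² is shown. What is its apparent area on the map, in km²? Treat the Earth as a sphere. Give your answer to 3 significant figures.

For Mercator, h = k = sec φ (a conformal cylindrical projection has a single point scale, 1/cos φ).
Areal scale = k² = sec²φ = 1/cos²(40.7°) = 1/0.7581² = 1.740.
Apparent area = 33200 × 1.740 ≈ 57800 km².

57800 km²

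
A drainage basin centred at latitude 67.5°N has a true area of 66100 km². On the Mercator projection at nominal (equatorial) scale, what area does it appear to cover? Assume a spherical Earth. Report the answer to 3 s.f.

451000 km²

The Mercator projection is conformal; its linear scale factor is the same in every direction and equals sec φ = 1/cos φ.
Areal scale = k² = sec²φ = 1/cos²(67.5°) = 1/0.3827² = 6.828.
Apparent area = 66100 × 6.828 ≈ 451000 km².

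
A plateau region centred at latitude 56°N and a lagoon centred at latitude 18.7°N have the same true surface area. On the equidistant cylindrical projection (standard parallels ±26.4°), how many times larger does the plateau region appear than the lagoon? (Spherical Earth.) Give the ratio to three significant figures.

1.69

The equidistant cylindrical projection with φ₀ = 26.4° has h = 1 (meridians true) and k = cos φ₀ / cos φ along parallels.
Areal scale at 56°: h·k = 1.000 × 1.602 = 1.602.
Areal scale at 18.7°: h·k = 1.000 × 0.9456 = 0.9456.
Ratio = 1.602/0.9456 ≈ 1.69.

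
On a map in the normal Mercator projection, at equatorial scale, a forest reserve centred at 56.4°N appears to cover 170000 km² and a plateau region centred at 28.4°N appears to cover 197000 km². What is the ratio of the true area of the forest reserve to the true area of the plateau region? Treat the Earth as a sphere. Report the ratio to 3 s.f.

Since Mercator area scale is 1/cos²φ, the true area equals the apparent area multiplied by cos²φ.
True area of forest reserve: 170000 × cos²(56.4°) = 170000 × 0.3062 = 52060 km².
True area of plateau region: 197000 × cos²(28.4°) = 197000 × 0.7738 = 152400 km².
Ratio = 52060 / 152400 ≈ 0.342.

0.342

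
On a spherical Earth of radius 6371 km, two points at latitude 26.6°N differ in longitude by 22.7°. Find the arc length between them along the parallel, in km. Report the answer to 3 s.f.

2260 km

Arc length along a parallel = R cos φ · Δλ (with Δλ in radians).
= 6371 × cos 26.6° × (22.7° × π/180) = 6371 × 0.8942 × 0.3962 ≈ 2260 km.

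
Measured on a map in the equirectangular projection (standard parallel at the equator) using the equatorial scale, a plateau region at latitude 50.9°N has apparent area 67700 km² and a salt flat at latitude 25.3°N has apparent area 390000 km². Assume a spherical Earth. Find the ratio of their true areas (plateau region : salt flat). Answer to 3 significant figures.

0.121

Plate carrée has h = 1 and k = sec φ, giving areal scale sec φ; true area = (apparent area) · cos φ.
True area of plateau region: 67700 × cos(50.9°) = 67700 × 0.6307 = 42700 km².
True area of salt flat: 390000 × cos(25.3°) = 390000 × 0.9041 = 352600 km².
Ratio = 42700 / 352600 ≈ 0.121.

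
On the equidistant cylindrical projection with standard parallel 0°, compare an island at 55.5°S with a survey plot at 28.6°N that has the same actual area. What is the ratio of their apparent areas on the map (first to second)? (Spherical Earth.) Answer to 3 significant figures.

1.55

For the equirectangular projection with φ₀ = 0 (plate carrée), h = 1 along meridians and k = sec φ along parallels.
Areal scale at 55.5°: h·k = 1.000 × 1.766 = 1.766.
Areal scale at 28.6°: h·k = 1.000 × 1.139 = 1.139.
Ratio = 1.766/1.139 ≈ 1.55.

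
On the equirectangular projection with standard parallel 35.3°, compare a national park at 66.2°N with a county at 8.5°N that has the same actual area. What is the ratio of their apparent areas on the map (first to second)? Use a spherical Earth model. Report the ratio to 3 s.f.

2.45

With standard parallel φ₀ = 35.3°, the equirectangular projection gives x = Rλ cos φ₀, y = Rφ, so h = 1 and k = cos 35.3° / cos φ.
Areal scale at 66.2°: h·k = 1.000 × 2.022 = 2.022.
Areal scale at 8.5°: h·k = 1.000 × 0.8252 = 0.8252.
Ratio = 2.022/0.8252 ≈ 2.45.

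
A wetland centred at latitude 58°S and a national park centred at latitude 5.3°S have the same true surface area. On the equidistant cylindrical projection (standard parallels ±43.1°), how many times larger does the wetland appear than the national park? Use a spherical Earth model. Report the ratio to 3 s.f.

1.88

With standard parallel φ₀ = 43.1°, the equirectangular projection gives x = Rλ cos φ₀, y = Rφ, so h = 1 and k = cos 43.1° / cos φ.
Areal scale at 58°: h·k = 1.000 × 1.378 = 1.378.
Areal scale at 5.3°: h·k = 1.000 × 0.7333 = 0.7333.
Ratio = 1.378/0.7333 ≈ 1.88.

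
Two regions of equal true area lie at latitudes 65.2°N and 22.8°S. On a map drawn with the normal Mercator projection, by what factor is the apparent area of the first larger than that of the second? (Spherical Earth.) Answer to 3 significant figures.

4.83

Mercator is conformal with k = sec φ, so areal scale = k² = sec²φ.
At 65.2°: sec²(65.2°) = 1/0.4195² = 5.684.
At 22.8°: sec²(22.8°) = 1/0.9219² = 1.177.
Ratio = 5.684/1.177 = cos²(22.8°)/cos²(65.2°) ≈ 4.83.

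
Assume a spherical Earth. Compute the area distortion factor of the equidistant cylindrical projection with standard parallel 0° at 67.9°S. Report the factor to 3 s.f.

For the equirectangular projection with φ₀ = 0 (plate carrée), h = 1 along meridians and k = sec φ along parallels.
Areal scale = h·k = 1 × sec φ; at 67.9°, h = 1.000, k = 2.658, so h·k = 2.658.

2.66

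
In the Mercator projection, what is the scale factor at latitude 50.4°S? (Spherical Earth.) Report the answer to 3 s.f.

1.57

For Mercator, h = k = sec φ (a conformal cylindrical projection has a single point scale, 1/cos φ).
k = 1/cos 50.4° = 1/0.6374 = 1.569.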